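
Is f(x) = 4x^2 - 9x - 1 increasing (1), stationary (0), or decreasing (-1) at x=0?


Compute f'(x) to determine behavior:
f'(x) = 8x - 9
f'(0) = 8 * 0 - 9
= 0 - 9
= -9
Since f'(0) < 0, the function is decreasing (-1)

-1


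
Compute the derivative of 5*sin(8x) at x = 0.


Apply the chain rule to differentiate 5*sin(8x):
d/dx [5*sin(8x)]
= 5 * cos(8x) * d/dx(8x)
= 5 * 8 * cos(8x)
= 40 * cos(8x)
Evaluate at x = 0:
= 40 * cos(0)
= 40 * 1
= 40

40


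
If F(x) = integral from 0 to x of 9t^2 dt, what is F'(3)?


By the Fundamental Theorem of Calculus (Part 1):
If F(x) = integral from 0 to x of f(t) dt, then F'(x) = f(x)
Here f(t) = 9t^2
So F'(x) = 9x^2
Evaluate at x = 3:
F'(3) = 9 * 3^2
= 9 * 9
= 81

81


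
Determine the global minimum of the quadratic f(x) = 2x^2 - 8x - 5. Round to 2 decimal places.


For a quadratic f(x) = ax^2 + bx + c with a > 0, the minimum is at the vertex.
Vertex x-coordinate: x = -b/(2a)
x = -(-8) / (2 * 2)
x = 8/4 = 2
Substitute back to find the minimum value:
f(2) = 2 * 2^2 - 8 * 2 - 5
= 8 - 16 - 5
= -13 = -13.00

-13.00


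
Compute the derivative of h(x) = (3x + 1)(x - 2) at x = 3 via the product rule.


Let u(x) = 3x + 1 and v(x) = x - 2
u'(x) = 3
v'(x) = 1
Product rule: h'(x) = u'(x)*v(x) + u(x)*v'(x)
= 3 * (x - 2) + (3x + 1) * 1
At x = 3:
u(3) = 3 * 3 + 1 = 10
v(3) = 1 * 3 - 2 = 1
h'(3) = 3 * 1 + 10 * 1
= 3 + 10
= 13

13


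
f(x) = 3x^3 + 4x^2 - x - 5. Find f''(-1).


First derivative:
f'(x) = 9x^2 + 8x - 1
Second derivative:
f''(x) = 18x + 8
Substitute x = -1:
f''(-1) = 18 * (-1) + 8
= -18 + 8
= -10

-10


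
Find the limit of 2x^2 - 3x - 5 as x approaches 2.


Since polynomials are continuous, we use direct substitution.
lim(x->2) of 2x^2 - 3x - 5
= 2 * 2^2 - 3 * 2 - 5
= 8 - 6 - 5
= -3

-3


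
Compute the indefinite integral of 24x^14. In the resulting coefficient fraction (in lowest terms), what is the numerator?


Apply the power rule for integration:
integral of ax^n dx = a/(n+1) * x^(n+1) + C
integral of 24x^14 dx
= 24/15 * x^15 + C
= 8/5 * x^15 + C
The coefficient in lowest terms is 8/5, and its numerator is 8

8


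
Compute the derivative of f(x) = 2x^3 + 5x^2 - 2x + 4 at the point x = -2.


Differentiate f(x) = 2x^3 + 5x^2 - 2x + 4 term by term:
f'(x) = 6x^2 + 10x - 2
Substitute x = -2:
f'(-2) = 6 * (-2)^2 + 10 * (-2) - 2
= 24 - 20 - 2
= 2

2


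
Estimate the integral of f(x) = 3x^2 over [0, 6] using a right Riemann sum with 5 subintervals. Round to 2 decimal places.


Right Riemann sum uses right endpoints of each subinterval.
Interval: [0, 6], n = 5
dx = (6 - 0) / 5 = 6/5
Right endpoints: [6/5, 12/5, 18/5, 24/5, 6]
f values: [108/25, 432/25, 972/25, 1728/25, 108]
Sum = dx * (sum of f values)
= 6/5 * 1188/5
= 7128/25 = 285.12

285.12


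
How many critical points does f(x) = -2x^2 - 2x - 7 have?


Find where f'(x) = 0:
f'(x) = -4x - 2
Set f'(x) = 0:
-4x - 2 = 0
x = 2 / (-4) = -1/2
This is a linear equation in x, so there is exactly one solution.
Number of critical points: 1

1


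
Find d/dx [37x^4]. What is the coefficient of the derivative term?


We apply the power rule: d/dx [ax^n] = a*n * x^(n-1)
d/dx [37x^4]
= 37 * 4 * x^(4-1)
= 148x^3
The coefficient is 148

148


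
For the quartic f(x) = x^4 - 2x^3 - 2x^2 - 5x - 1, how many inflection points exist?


Inflection points occur where f''(x) = 0 and concavity changes.
f(x) = x^4 - 2x^3 - 2x^2 - 5x - 1
f'(x) = 4x^3 - 6x^2 - 4x - 5
f''(x) = 12x^2 - 12x - 4
This is a quadratic in x. Use the discriminant to count real roots.
Discriminant = (-12)^2 - 4 * 12 * (-4)
= 144 - (-192)
= 336
Since discriminant > 0, f''(x) = 0 has 2 distinct real solutions.
A quadratic with two distinct real roots changes sign at each root, so concavity changes at both.
Number of inflection points: 2

2


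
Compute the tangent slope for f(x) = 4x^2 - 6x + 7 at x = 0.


The slope of the tangent line equals f'(x) at the point.
f(x) = 4x^2 - 6x + 7
f'(x) = 8x - 6
At x = 0:
f'(0) = 8 * 0 - 6
= 0 - 6
= -6

-6


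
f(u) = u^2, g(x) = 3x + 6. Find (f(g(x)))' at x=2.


Using the chain rule: (f(g(x)))' = f'(g(x)) * g'(x)
First, find g(2):
g(2) = 3 * 2 + 6 = 12
Next, f'(u) = 2u
And g'(x) = 3
So f'(g(2)) * g'(2)
= 2 * 12 * 3
= 72

72


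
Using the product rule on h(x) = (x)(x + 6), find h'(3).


Let u(x) = x and v(x) = x + 6
u'(x) = 1
v'(x) = 1
Product rule: h'(x) = u'(x)*v(x) + u(x)*v'(x)
= 1 * (x + 6) + (x) * 1
At x = 3:
u(3) = 1 * 3 + 0 = 3
v(3) = 1 * 3 + 6 = 9
h'(3) = 1 * 9 + 3 * 1
= 9 + 3
= 12

12


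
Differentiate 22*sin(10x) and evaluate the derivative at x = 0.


Apply the chain rule to differentiate 22*sin(10x):
d/dx [22*sin(10x)]
= 22 * cos(10x) * d/dx(10x)
= 22 * 10 * cos(10x)
= 220 * cos(10x)
Evaluate at x = 0:
= 220 * cos(0)
= 220 * 1
= 220

220


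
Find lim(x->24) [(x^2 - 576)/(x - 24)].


Direct substitution gives 0/0, so we factor the numerator.
Factor: (x^2 - 576) = (x - 24)(x + 24)
Cancel the common factor (x - 24):
(x^2 - 576)/(x - 24) = (x + 24)
Now substitute x = 24:
= (24 + 24) = 48

48


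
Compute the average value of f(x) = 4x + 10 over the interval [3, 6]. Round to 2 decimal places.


Average value = 1/(b-a) * integral from a to b of f(x) dx
First compute the integral of 4x + 10:
F(x) = 2x^2 + 10x
F(6) = 2 * 36 + 10 * 6 = 132
F(3) = 2 * 9 + 10 * 3 = 48
Integral = 132 - 48 = 84
Average = 84 / (6 - 3) = 84 / 3
= 28 = 28.00

28.00


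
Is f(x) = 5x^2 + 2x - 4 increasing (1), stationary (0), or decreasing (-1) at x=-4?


Compute f'(x) to determine behavior:
f'(x) = 10x + 2
f'(-4) = 10 * (-4) + 2
= -40 + 2
= -38
Since f'(-4) < 0, the function is decreasing (-1)

-1


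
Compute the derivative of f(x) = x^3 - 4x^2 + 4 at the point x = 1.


Differentiate f(x) = x^3 - 4x^2 + 4 term by term:
f'(x) = 3x^2 - 8x
Substitute x = 1:
f'(1) = 3 * 1^2 - 8 * 1 + 0
= 3 - 8 + 0
= -5

-5


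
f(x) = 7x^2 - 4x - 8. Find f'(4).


Differentiate term by term using power and sum rules:
f(x) = 7x^2 - 4x - 8
f'(x) = 14x - 4
Substitute x = 4:
f'(4) = 14 * 4 - 4
= 56 - 4
= 52

52


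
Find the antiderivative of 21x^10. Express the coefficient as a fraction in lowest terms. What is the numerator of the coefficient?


Apply the power rule for integration:
integral of ax^n dx = a/(n+1) * x^(n+1) + C
integral of 21x^10 dx
= 21/11 * x^11 + C
The coefficient in lowest terms is 21/11, and its numerator is 21

21


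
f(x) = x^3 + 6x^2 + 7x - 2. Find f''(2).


First derivative:
f'(x) = 3x^2 + 12x + 7
Second derivative:
f''(x) = 6x + 12
Substitute x = 2:
f''(2) = 6 * 2 + 12
= 12 + 12
= 24

24


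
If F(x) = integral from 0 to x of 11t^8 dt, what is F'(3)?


By the Fundamental Theorem of Calculus (Part 1):
If F(x) = integral from 0 to x of f(t) dt, then F'(x) = f(x)
Here f(t) = 11t^8
So F'(x) = 11x^8
Evaluate at x = 3:
F'(3) = 11 * 3^8
= 11 * 6561
= 72171

72171


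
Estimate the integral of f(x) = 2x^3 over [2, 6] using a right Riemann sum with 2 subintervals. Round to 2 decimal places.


Right Riemann sum uses right endpoints of each subinterval.
Interval: [2, 6], n = 2
dx = (6 - 2) / 2 = 2
Right endpoints: [4, 6]
f values: [128, 432]
Sum = dx * (sum of f values)
= 2 * 560
= 1120 = 1120.00

1120.00


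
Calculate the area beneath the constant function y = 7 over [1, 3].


The area under a constant function y = 7 is a rectangle.
Width = 3 - 1 = 2
Height = 7
Area = width * height
= 2 * 7
= 14

14


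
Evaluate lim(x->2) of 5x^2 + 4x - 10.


Since polynomials are continuous, we use direct substitution.
lim(x->2) of 5x^2 + 4x - 10
= 5 * 2^2 + 4 * 2 - 10
= 20 + 8 - 10
= 18

18


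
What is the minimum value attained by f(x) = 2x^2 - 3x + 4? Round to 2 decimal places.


For a quadratic f(x) = ax^2 + bx + c with a > 0, the minimum is at the vertex.
Vertex x-coordinate: x = -b/(2a)
x = -(-3) / (2 * 2)
x = 3/4
Substitute back to find the minimum value:
f(3/4) = 2 * (3/4)^2 - 3 * (3/4) + 4
= 9/8 - 9/4 + 4
= 23/8 ≈ 2.88

2.88


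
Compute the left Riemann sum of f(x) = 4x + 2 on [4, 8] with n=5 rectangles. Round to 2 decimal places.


Left Riemann sum uses left endpoints of each subinterval.
Interval: [4, 8], n = 5
dx = (8 - 4) / 5 = 4/5
Left endpoints: [4, 24/5, 28/5, 32/5, 36/5]
f values: [18, 106/5, 122/5, 138/5, 154/5]
Sum = dx * (sum of f values)
= 4/5 * 122
= 488/5 = 97.60

97.60


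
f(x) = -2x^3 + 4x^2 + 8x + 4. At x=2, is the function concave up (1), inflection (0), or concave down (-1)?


Concavity is determined by the sign of f''(x).
f(x) = -2x^3 + 4x^2 + 8x + 4
f'(x) = -6x^2 + 8x + 8
f''(x) = -12x + 8
f''(2) = -12 * 2 + 8
= -24 + 8
= -16
Since f''(2) < 0, the function is concave down (-1)

-1


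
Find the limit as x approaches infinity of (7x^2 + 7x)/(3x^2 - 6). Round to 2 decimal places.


For limits at infinity with equal-degree polynomials,
we compare leading coefficients.
Numerator leading term: 7x^2
Denominator leading term: 3x^2
Divide both by x^2:
lim = (7 + 7/x) / (3 - 6/x^2)
As x -> infinity, the 1/x and 1/x^2 terms vanish:
= 7/3 ≈ 2.33

2.33


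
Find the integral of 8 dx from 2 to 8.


The integral of a constant k over [a, b] equals k * (b - a).
integral from 2 to 8 of 8 dx
= 8 * (8 - 2)
= 8 * 6
= 48

48


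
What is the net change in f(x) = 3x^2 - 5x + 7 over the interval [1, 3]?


Net change = f(b) - f(a)
f(x) = 3x^2 - 5x + 7
Compute f(3):
f(3) = 3 * 3^2 - 5 * 3 + 7
= 27 - 15 + 7
= 19
Compute f(1):
f(1) = 3 * 1^2 - 5 * 1 + 7
= 3 - 5 + 7
= 5
Net change = 19 - 5 = 14

14


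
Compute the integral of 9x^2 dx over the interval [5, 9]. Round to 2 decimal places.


Find the antiderivative of 9x^2:
F(x) = 9/3 * x^3
Apply the Fundamental Theorem of Calculus:
F(9) - F(5)
= 9/3 * 9^3 - 9/3 * 5^3
= 9/3 * (729 - 125)
= 9/3 * 604
= 1812 = 1812.00

1812.00


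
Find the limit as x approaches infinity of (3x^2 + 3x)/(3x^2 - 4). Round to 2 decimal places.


For limits at infinity with equal-degree polynomials,
we compare leading coefficients.
Numerator leading term: 3x^2
Denominator leading term: 3x^2
Divide both by x^2:
lim = (3 + 3/x) / (3 - 4/x^2)
As x -> infinity, the 1/x and 1/x^2 terms vanish:
= 3/3 = 1 = 1.00

1.00


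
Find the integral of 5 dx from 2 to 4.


The integral of a constant k over [a, b] equals k * (b - a).
integral from 2 to 4 of 5 dx
= 5 * (4 - 2)
= 5 * 2
= 10

10


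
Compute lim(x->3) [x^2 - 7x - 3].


Since polynomials are continuous, we use direct substitution.
lim(x->3) of x^2 - 7x - 3
= 1 * 3^2 - 7 * 3 - 3
= 9 - 21 - 3
= -15

-15


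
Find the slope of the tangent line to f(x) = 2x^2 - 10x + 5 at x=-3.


The slope of the tangent line equals f'(x) at the point.
f(x) = 2x^2 - 10x + 5
f'(x) = 4x - 10
At x = -3:
f'(-3) = 4 * (-3) - 10
= -12 - 10
= -22

-22


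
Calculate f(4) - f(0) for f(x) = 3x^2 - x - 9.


Net change = f(b) - f(a)
f(x) = 3x^2 - x - 9
Compute f(4):
f(4) = 3 * 4^2 - 1 * 4 - 9
= 48 - 4 - 9
= 35
Compute f(0):
f(0) = 3 * 0^2 - 1 * 0 - 9
= 0 + 0 - 9
= -9
Net change = 35 - (-9) = 44

44


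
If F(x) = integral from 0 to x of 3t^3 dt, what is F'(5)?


By the Fundamental Theorem of Calculus (Part 1):
If F(x) = integral from 0 to x of f(t) dt, then F'(x) = f(x)
Here f(t) = 3t^3
So F'(x) = 3x^3
Evaluate at x = 5:
F'(5) = 3 * 5^3
= 3 * 125
= 375

375


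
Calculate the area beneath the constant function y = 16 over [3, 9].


The area under a constant function y = 16 is a rectangle.
Width = 9 - 3 = 6
Height = 16
Area = width * height
= 6 * 16
= 96

96


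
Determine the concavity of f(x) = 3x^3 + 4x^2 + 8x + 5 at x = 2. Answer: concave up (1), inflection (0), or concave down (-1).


Concavity is determined by the sign of f''(x).
f(x) = 3x^3 + 4x^2 + 8x + 5
f'(x) = 9x^2 + 8x + 8
f''(x) = 18x + 8
f''(2) = 18 * 2 + 8
= 36 + 8
= 44
Since f''(2) > 0, the function is concave up (1)

1


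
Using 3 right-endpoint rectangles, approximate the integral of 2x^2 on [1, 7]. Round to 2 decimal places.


Right Riemann sum uses right endpoints of each subinterval.
Interval: [1, 7], n = 3
dx = (7 - 1) / 3 = 2
Right endpoints: [3, 5, 7]
f values: [18, 50, 98]
Sum = dx * (sum of f values)
= 2 * 166
= 332 = 332.00

332.00


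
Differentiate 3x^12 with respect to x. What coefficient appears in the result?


We apply the power rule: d/dx [ax^n] = a*n * x^(n-1)
d/dx [3x^12]
= 3 * 12 * x^(12-1)
= 36x^11
The coefficient is 36

36


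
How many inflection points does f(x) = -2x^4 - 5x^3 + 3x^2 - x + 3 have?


Inflection points occur where f''(x) = 0 and concavity changes.
f(x) = -2x^4 - 5x^3 + 3x^2 - x + 3
f'(x) = -8x^3 - 15x^2 + 6x - 1
f''(x) = -24x^2 - 30x + 6
This is a quadratic in x. Use the discriminant to count real roots.
Discriminant = (-30)^2 - 4 * (-24) * 6
= 900 - (-576)
= 1476
Since discriminant > 0, f''(x) = 0 has 2 distinct real solutions.
A quadratic with two distinct real roots changes sign at each root, so concavity changes at both.
Number of inflection points: 2

2


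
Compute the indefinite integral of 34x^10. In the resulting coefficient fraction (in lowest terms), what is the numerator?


Apply the power rule for integration:
integral of ax^n dx = a/(n+1) * x^(n+1) + C
integral of 34x^10 dx
= 34/11 * x^11 + C
The coefficient in lowest terms is 34/11, and its numerator is 34

34


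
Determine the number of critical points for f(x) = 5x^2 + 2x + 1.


Find where f'(x) = 0:
f'(x) = 10x + 2
Set f'(x) = 0:
10x + 2 = 0
x = -2 / 10 = -1/5
This is a linear equation in x, so there is exactly one solution.
Number of critical points: 1

1


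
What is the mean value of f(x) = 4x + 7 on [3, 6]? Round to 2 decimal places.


Average value = 1/(b-a) * integral from a to b of f(x) dx
First compute the integral of 4x + 7:
F(x) = 2x^2 + 7x
F(6) = 2 * 36 + 7 * 6 = 114
F(3) = 2 * 9 + 7 * 3 = 39
Integral = 114 - 39 = 75
Average = 75 / (6 - 3) = 75 / 3
= 25 = 25.00

25.00


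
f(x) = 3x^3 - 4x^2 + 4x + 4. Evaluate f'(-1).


Differentiate f(x) = 3x^3 - 4x^2 + 4x + 4 term by term:
f'(x) = 9x^2 - 8x + 4
Substitute x = -1:
f'(-1) = 9 * (-1)^2 - 8 * (-1) + 4
= 9 + 8 + 4
= 21

21


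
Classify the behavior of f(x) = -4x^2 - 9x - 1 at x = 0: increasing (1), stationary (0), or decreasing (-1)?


Compute f'(x) to determine behavior:
f'(x) = -8x - 9
f'(0) = -8 * 0 - 9
= 0 - 9
= -9
Since f'(0) < 0, the function is decreasing (-1)

-1


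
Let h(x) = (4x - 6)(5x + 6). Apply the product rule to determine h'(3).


Let u(x) = 4x - 6 and v(x) = 5x + 6
u'(x) = 4
v'(x) = 5
Product rule: h'(x) = u'(x)*v(x) + u(x)*v'(x)
= 4 * (5x + 6) + (4x - 6) * 5
At x = 3:
u(3) = 4 * 3 - 6 = 6
v(3) = 5 * 3 + 6 = 21
h'(3) = 4 * 21 + 6 * 5
= 84 + 30
= 114

114


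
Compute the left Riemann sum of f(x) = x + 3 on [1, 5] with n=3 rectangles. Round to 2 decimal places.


Left Riemann sum uses left endpoints of each subinterval.
Interval: [1, 5], n = 3
dx = (5 - 1) / 3 = 4/3
Left endpoints: [1, 7/3, 11/3]
f values: [4, 16/3, 20/3]
Sum = dx * (sum of f values)
= 4/3 * 16
= 64/3 ≈ 21.33

21.33


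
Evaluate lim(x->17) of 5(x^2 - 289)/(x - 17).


Direct substitution gives 0/0, so we factor the numerator.
Factor: 5(x^2 - 289) = 5 * (x - 17)(x + 17)
Cancel the common factor (x - 17):
5(x^2 - 289)/(x - 17) = 5 * (x + 17)
Now substitute x = 17:
= 5 * (17 + 17) = 170

170


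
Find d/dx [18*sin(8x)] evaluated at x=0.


Apply the chain rule to differentiate 18*sin(8x):
d/dx [18*sin(8x)]
= 18 * cos(8x) * d/dx(8x)
= 18 * 8 * cos(8x)
= 144 * cos(8x)
Evaluate at x = 0:
= 144 * cos(0)
= 144 * 1
= 144

144


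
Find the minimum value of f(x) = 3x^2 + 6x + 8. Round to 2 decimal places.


For a quadratic f(x) = ax^2 + bx + c with a > 0, the minimum is at the vertex.
Vertex x-coordinate: x = -b/(2a)
x = -(6) / (2 * 3)
x = -6/6 = -1
Substitute back to find the minimum value:
f(-1) = 3 * (-1)^2 + 6 * (-1) + 8
= 3 - 6 + 8
= 5 = 5.00

5.00


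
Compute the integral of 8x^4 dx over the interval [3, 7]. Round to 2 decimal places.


Find the antiderivative of 8x^4:
F(x) = 8/5 * x^5
Apply the Fundamental Theorem of Calculus:
F(7) - F(3)
= 8/5 * 7^5 - 8/5 * 3^5
= 8/5 * (16807 - 243)
= 8/5 * 16564
= 132512/5 = 26502.40

26502.40


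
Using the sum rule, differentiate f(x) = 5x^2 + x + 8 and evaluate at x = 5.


Differentiate term by term using power and sum rules:
f(x) = 5x^2 + x + 8
f'(x) = 10x + 1
Substitute x = 5:
f'(5) = 10 * 5 + 1
= 50 + 1
= 51

51


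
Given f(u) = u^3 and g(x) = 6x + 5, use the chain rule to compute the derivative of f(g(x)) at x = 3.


Using the chain rule: (f(g(x)))' = f'(g(x)) * g'(x)
First, find g(3):
g(3) = 6 * 3 + 5 = 23
Next, f'(u) = 3u^2
And g'(x) = 6
So f'(g(3)) * g'(3)
= 3 * 23^2 * 6
= 3 * 529 * 6
= 9522

9522


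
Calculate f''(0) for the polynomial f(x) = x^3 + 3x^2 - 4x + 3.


First derivative:
f'(x) = 3x^2 + 6x - 4
Second derivative:
f''(x) = 6x + 6
Substitute x = 0:
f''(0) = 6 * 0 + 6
= 0 + 6
= 6

6


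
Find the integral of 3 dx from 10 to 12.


The integral of a constant k over [a, b] equals k * (b - a).
integral from 10 to 12 of 3 dx
= 3 * (12 - 10)
= 3 * 2
= 6

6


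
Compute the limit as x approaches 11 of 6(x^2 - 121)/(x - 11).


Direct substitution gives 0/0, so we factor the numerator.
Factor: 6(x^2 - 121) = 6 * (x - 11)(x + 11)
Cancel the common factor (x - 11):
6(x^2 - 121)/(x - 11) = 6 * (x + 11)
Now substitute x = 11:
= 6 * (11 + 11) = 132

132


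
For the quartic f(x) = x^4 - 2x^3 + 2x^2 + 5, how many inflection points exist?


Inflection points occur where f''(x) = 0 and concavity changes.
f(x) = x^4 - 2x^3 + 2x^2 + 5
f'(x) = 4x^3 - 6x^2 + 4x
f''(x) = 12x^2 - 12x + 4
This is a quadratic in x. Use the discriminant to count real roots.
Discriminant = (-12)^2 - 4 * 12 * 4
= 144 - 192
= -48
Since discriminant < 0, f''(x) = 0 has no real solutions.
Number of inflection points: 0

0


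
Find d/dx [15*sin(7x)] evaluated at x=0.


Apply the chain rule to differentiate 15*sin(7x):
d/dx [15*sin(7x)]
= 15 * cos(7x) * d/dx(7x)
= 15 * 7 * cos(7x)
= 105 * cos(7x)
Evaluate at x = 0:
= 105 * cos(0)
= 105 * 1
= 105

105


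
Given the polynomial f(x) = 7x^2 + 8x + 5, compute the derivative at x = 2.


Differentiate term by term using power and sum rules:
f(x) = 7x^2 + 8x + 5
f'(x) = 14x + 8
Substitute x = 2:
f'(2) = 14 * 2 + 8
= 28 + 8
= 36

36


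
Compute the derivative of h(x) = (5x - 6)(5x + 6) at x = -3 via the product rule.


Let u(x) = 5x - 6 and v(x) = 5x + 6
u'(x) = 5
v'(x) = 5
Product rule: h'(x) = u'(x)*v(x) + u(x)*v'(x)
= 5 * (5x + 6) + (5x - 6) * 5
At x = -3:
u(-3) = 5 * (-3) - 6 = -21
v(-3) = 5 * (-3) + 6 = -9
h'(-3) = 5 * (-9) + (-21) * 5
= -45 - 105
= -150

-150


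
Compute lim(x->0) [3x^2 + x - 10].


Since polynomials are continuous, we use direct substitution.
lim(x->0) of 3x^2 + x - 10
= 3 * 0^2 + 1 * 0 - 10
= 0 + 0 - 10
= -10

-10


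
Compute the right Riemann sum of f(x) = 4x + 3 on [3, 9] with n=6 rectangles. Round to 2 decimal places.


Right Riemann sum uses right endpoints of each subinterval.
Interval: [3, 9], n = 6
dx = (9 - 3) / 6 = 1
Right endpoints: [4, 5, 6, 7, 8, 9]
f values: [19, 23, 27, 31, 35, 39]
Sum = dx * (sum of f values)
= 1 * 174
= 174 = 174.00

174.00


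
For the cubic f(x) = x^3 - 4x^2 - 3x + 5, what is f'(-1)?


Differentiate f(x) = x^3 - 4x^2 - 3x + 5 term by term:
f'(x) = 3x^2 - 8x - 3
Substitute x = -1:
f'(-1) = 3 * (-1)^2 - 8 * (-1) - 3
= 3 + 8 - 3
= 8

8


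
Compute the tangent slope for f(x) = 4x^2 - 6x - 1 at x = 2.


The slope of the tangent line equals f'(x) at the point.
f(x) = 4x^2 - 6x - 1
f'(x) = 8x - 6
At x = 2:
f'(2) = 8 * 2 - 6
= 16 - 6
= 10

10


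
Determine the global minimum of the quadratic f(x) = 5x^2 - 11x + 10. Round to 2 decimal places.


For a quadratic f(x) = ax^2 + bx + c with a > 0, the minimum is at the vertex.
Vertex x-coordinate: x = -b/(2a)
x = -(-11) / (2 * 5)
x = 11/10
Substitute back to find the minimum value:
f(11/10) = 5 * (11/10)^2 - 11 * (11/10) + 10
= 121/20 - 121/10 + 10
= 79/20 = 3.95

3.95


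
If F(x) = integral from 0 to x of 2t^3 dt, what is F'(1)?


By the Fundamental Theorem of Calculus (Part 1):
If F(x) = integral from 0 to x of f(t) dt, then F'(x) = f(x)
Here f(t) = 2t^3
So F'(x) = 2x^3
Evaluate at x = 1:
F'(1) = 2 * 1^3
= 2 * 1
= 2

2


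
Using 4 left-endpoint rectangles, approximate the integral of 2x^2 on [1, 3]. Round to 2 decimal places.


Left Riemann sum uses left endpoints of each subinterval.
Interval: [1, 3], n = 4
dx = (3 - 1) / 4 = 1/2
Left endpoints: [1, 3/2, 2, 5/2]
f values: [2, 9/2, 8, 25/2]
Sum = dx * (sum of f values)
= 1/2 * 27
= 27/2 = 13.50

13.50


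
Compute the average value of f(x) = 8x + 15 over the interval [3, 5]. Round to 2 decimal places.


Average value = 1/(b-a) * integral from a to b of f(x) dx
First compute the integral of 8x + 15:
F(x) = 4x^2 + 15x
F(5) = 4 * 25 + 15 * 5 = 175
F(3) = 4 * 9 + 15 * 3 = 81
Integral = 175 - 81 = 94
Average = 94 / (5 - 3) = 94 / 2
= 47 = 47.00

47.00


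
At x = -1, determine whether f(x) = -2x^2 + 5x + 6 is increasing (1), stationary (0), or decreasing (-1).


Compute f'(x) to determine behavior:
f'(x) = -4x + 5
f'(-1) = -4 * (-1) + 5
= 4 + 5
= 9
Since f'(-1) > 0, the function is increasing (1)

1


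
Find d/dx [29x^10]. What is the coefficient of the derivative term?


We apply the power rule: d/dx [ax^n] = a*n * x^(n-1)
d/dx [29x^10]
= 29 * 10 * x^(10-1)
= 290x^9
The coefficient is 290

290


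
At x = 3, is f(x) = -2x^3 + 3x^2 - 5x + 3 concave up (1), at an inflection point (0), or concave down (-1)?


Concavity is determined by the sign of f''(x).
f(x) = -2x^3 + 3x^2 - 5x + 3
f'(x) = -6x^2 + 6x - 5
f''(x) = -12x + 6
f''(3) = -12 * 3 + 6
= -36 + 6
= -30
Since f''(3) < 0, the function is concave down (-1)

-1


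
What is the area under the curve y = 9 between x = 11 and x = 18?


The area under a constant function y = 9 is a rectangle.
Width = 18 - 11 = 7
Height = 9
Area = width * height
= 7 * 9
= 63

63


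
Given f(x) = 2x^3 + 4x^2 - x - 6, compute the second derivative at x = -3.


First derivative:
f'(x) = 6x^2 + 8x - 1
Second derivative:
f''(x) = 12x + 8
Substitute x = -3:
f''(-3) = 12 * (-3) + 8
= -36 + 8
= -28

-28


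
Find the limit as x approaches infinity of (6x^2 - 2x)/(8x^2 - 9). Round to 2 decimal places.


For limits at infinity with equal-degree polynomials,
we compare leading coefficients.
Numerator leading term: 6x^2
Denominator leading term: 8x^2
Divide both by x^2:
lim = (6 - 2/x) / (8 - 9/x^2)
As x -> infinity, the 1/x and 1/x^2 terms vanish:
= 6/8 = 3/4 = 0.75

0.75


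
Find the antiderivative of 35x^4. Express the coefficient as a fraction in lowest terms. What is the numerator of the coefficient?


Apply the power rule for integration:
integral of ax^n dx = a/(n+1) * x^(n+1) + C
integral of 35x^4 dx
= 35/5 * x^5 + C
= 7 * x^5 + C
The coefficient in lowest terms is 7 = 7/1, so its numerator is 7

7


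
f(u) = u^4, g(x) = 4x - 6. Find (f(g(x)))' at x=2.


Using the chain rule: (f(g(x)))' = f'(g(x)) * g'(x)
First, find g(2):
g(2) = 4 * 2 - 6 = 2
Next, f'(u) = 4u^3
And g'(x) = 4
So f'(g(2)) * g'(2)
= 4 * 2^3 * 4
= 4 * 8 * 4
= 128

128


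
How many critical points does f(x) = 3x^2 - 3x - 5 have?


Find where f'(x) = 0:
f'(x) = 6x - 3
Set f'(x) = 0:
6x - 3 = 0
x = 3 / 6 = 1/2
This is a linear equation in x, so there is exactly one solution.
Number of critical points: 1

1


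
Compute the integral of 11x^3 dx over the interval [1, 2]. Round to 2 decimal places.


Find the antiderivative of 11x^3:
F(x) = 11/4 * x^4
Apply the Fundamental Theorem of Calculus:
F(2) - F(1)
= 11/4 * 2^4 - 11/4 * 1^4
= 11/4 * (16 - 1)
= 11/4 * 15
= 165/4 = 41.25

41.25


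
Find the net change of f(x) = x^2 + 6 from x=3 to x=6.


Net change = f(b) - f(a)
f(x) = x^2 + 6
Compute f(6):
f(6) = 1 * 6^2 + 0 * 6 + 6
= 36 + 0 + 6
= 42
Compute f(3):
f(3) = 1 * 3^2 + 0 * 3 + 6
= 9 + 0 + 6
= 15
Net change = 42 - 15 = 27

27


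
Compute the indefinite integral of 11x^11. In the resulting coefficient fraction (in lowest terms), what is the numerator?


Apply the power rule for integration:
integral of ax^n dx = a/(n+1) * x^(n+1) + C
integral of 11x^11 dx
= 11/12 * x^12 + C
The coefficient in lowest terms is 11/12, and its numerator is 11

11


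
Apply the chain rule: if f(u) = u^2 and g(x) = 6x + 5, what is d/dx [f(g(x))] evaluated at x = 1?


Using the chain rule: (f(g(x)))' = f'(g(x)) * g'(x)
First, find g(1):
g(1) = 6 * 1 + 5 = 11
Next, f'(u) = 2u
And g'(x) = 6
So f'(g(1)) * g'(1)
= 2 * 11 * 6
= 132

132


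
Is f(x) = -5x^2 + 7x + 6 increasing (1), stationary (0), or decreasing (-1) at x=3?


Compute f'(x) to determine behavior:
f'(x) = -10x + 7
f'(3) = -10 * 3 + 7
= -30 + 7
= -23
Since f'(3) < 0, the function is decreasing (-1)

-1


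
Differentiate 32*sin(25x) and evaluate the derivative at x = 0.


Apply the chain rule to differentiate 32*sin(25x):
d/dx [32*sin(25x)]
= 32 * cos(25x) * d/dx(25x)
= 32 * 25 * cos(25x)
= 800 * cos(25x)
Evaluate at x = 0:
= 800 * cos(0)
= 800 * 1
= 800

800


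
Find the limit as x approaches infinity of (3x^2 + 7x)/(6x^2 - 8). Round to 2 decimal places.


For limits at infinity with equal-degree polynomials,
we compare leading coefficients.
Numerator leading term: 3x^2
Denominator leading term: 6x^2
Divide both by x^2:
lim = (3 + 7/x) / (6 - 8/x^2)
As x -> infinity, the 1/x and 1/x^2 terms vanish:
= 3/6 = 1/2 = 0.50

0.50


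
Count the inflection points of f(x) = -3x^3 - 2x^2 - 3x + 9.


Inflection points occur where f''(x) = 0 and concavity changes.
f(x) = -3x^3 - 2x^2 - 3x + 9
f'(x) = -9x^2 - 4x - 3
f''(x) = -18x - 4
Set f''(x) = 0:
-18x - 4 = 0
x = 4 / (-18) = -2/9
Since f''(x) is linear (degree 1), it changes sign at this point.
Therefore there is exactly 1 inflection point.

1


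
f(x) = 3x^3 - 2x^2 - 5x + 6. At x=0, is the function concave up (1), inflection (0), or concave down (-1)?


Concavity is determined by the sign of f''(x).
f(x) = 3x^3 - 2x^2 - 5x + 6
f'(x) = 9x^2 - 4x - 5
f''(x) = 18x - 4
f''(0) = 18 * 0 - 4
= 0 - 4
= -4
Since f''(0) < 0, the function is concave down (-1)

-1


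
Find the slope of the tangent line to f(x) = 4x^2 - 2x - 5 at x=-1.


The slope of the tangent line equals f'(x) at the point.
f(x) = 4x^2 - 2x - 5
f'(x) = 8x - 2
At x = -1:
f'(-1) = 8 * (-1) - 2
= -8 - 2
= -10

-10


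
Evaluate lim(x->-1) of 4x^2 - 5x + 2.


Since polynomials are continuous, we use direct substitution.
lim(x->-1) of 4x^2 - 5x + 2
= 4 * (-1)^2 - 5 * (-1) + 2
= 4 + 5 + 2
= 11

11


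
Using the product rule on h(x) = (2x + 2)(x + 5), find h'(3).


Let u(x) = 2x + 2 and v(x) = x + 5
u'(x) = 2
v'(x) = 1
Product rule: h'(x) = u'(x)*v(x) + u(x)*v'(x)
= 2 * (x + 5) + (2x + 2) * 1
At x = 3:
u(3) = 2 * 3 + 2 = 8
v(3) = 1 * 3 + 5 = 8
h'(3) = 2 * 8 + 8 * 1
= 16 + 8
= 24

24


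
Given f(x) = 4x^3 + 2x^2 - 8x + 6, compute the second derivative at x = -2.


First derivative:
f'(x) = 12x^2 + 4x - 8
Second derivative:
f''(x) = 24x + 4
Substitute x = -2:
f''(-2) = 24 * (-2) + 4
= -48 + 4
= -44

-44


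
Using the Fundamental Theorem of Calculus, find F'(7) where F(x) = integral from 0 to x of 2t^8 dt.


By the Fundamental Theorem of Calculus (Part 1):
If F(x) = integral from 0 to x of f(t) dt, then F'(x) = f(x)
Here f(t) = 2t^8
So F'(x) = 2x^8
Evaluate at x = 7:
F'(7) = 2 * 7^8
= 2 * 5764801
= 11529602

11529602


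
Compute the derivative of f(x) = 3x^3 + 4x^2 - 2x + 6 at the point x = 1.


Differentiate f(x) = 3x^3 + 4x^2 - 2x + 6 term by term:
f'(x) = 9x^2 + 8x - 2
Substitute x = 1:
f'(1) = 9 * 1^2 + 8 * 1 - 2
= 9 + 8 - 2
= 15

15


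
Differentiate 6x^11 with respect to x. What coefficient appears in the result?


We apply the power rule: d/dx [ax^n] = a*n * x^(n-1)
d/dx [6x^11]
= 6 * 11 * x^(11-1)
= 66x^10
The coefficient is 66

66


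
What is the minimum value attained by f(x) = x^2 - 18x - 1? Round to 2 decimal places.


For a quadratic f(x) = ax^2 + bx + c with a > 0, the minimum is at the vertex.
Vertex x-coordinate: x = -b/(2a)
x = -(-18) / (2 * 1)
x = 18/2 = 9
Substitute back to find the minimum value:
f(9) = 1 * 9^2 - 18 * 9 - 1
= 81 - 162 - 1
= -82 = -82.00

-82.00


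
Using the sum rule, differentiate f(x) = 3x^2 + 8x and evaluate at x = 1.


Differentiate term by term using power and sum rules:
f(x) = 3x^2 + 8x
f'(x) = 6x + 8
Substitute x = 1:
f'(1) = 6 * 1 + 8
= 6 + 8
= 14

14


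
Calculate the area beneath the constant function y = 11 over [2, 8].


The area under a constant function y = 11 is a rectangle.
Width = 8 - 2 = 6
Height = 11
Area = width * height
= 6 * 11
= 66

66


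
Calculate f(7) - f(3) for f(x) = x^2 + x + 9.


Net change = f(b) - f(a)
f(x) = x^2 + x + 9
Compute f(7):
f(7) = 1 * 7^2 + 1 * 7 + 9
= 49 + 7 + 9
= 65
Compute f(3):
f(3) = 1 * 3^2 + 1 * 3 + 9
= 9 + 3 + 9
= 21
Net change = 65 - 21 = 44

44


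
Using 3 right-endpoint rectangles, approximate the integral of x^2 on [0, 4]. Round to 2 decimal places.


Right Riemann sum uses right endpoints of each subinterval.
Interval: [0, 4], n = 3
dx = (4 - 0) / 3 = 4/3
Right endpoints: [4/3, 8/3, 4]
f values: [16/9, 64/9, 16]
Sum = dx * (sum of f values)
= 4/3 * 224/9
= 896/27 ≈ 33.19

33.19


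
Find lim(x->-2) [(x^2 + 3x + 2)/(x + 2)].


Direct substitution gives 0/0, so we factor the numerator.
Factor: (x^2 + 3x + 2) = (x + 2)(x + 1)
Cancel the common factor (x + 2):
(x^2 + 3x + 2)/(x + 2) = (x + 1)
Now substitute x = -2:
= (-2) - (-1) = -1

-1


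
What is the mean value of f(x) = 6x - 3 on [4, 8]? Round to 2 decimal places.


Average value = 1/(b-a) * integral from a to b of f(x) dx
First compute the integral of 6x - 3:
F(x) = 3x^2 - 3x
F(8) = 3 * 64 - 3 * 8 = 168
F(4) = 3 * 16 - 3 * 4 = 36
Integral = 168 - 36 = 132
Average = 132 / (8 - 4) = 132 / 4
= 33 = 33.00

33.00


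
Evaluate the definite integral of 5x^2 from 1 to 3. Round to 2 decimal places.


Find the antiderivative of 5x^2:
F(x) = 5/3 * x^3
Apply the Fundamental Theorem of Calculus:
F(3) - F(1)
= 5/3 * 3^3 - 5/3 * 1^3
= 5/3 * (27 - 1)
= 5/3 * 26
= 130/3 ≈ 43.33

43.33


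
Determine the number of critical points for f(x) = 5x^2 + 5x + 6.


Find where f'(x) = 0:
f'(x) = 10x + 5
Set f'(x) = 0:
10x + 5 = 0
x = -5 / 10 = -1/2
This is a linear equation in x, so there is exactly one solution.
Number of critical points: 1

1


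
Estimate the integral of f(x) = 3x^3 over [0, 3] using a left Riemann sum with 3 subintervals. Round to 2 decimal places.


Left Riemann sum uses left endpoints of each subinterval.
Interval: [0, 3], n = 3
dx = (3 - 0) / 3 = 1
Left endpoints: [0, 1, 2]
f values: [0, 3, 24]
Sum = dx * (sum of f values)
= 1 * 27
= 27 = 27.00

27.00


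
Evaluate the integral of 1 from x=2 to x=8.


The integral of a constant k over [a, b] equals k * (b - a).
integral from 2 to 8 of 1 dx
= 1 * (8 - 2)
= 1 * 6
= 6

6


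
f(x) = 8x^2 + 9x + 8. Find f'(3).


Differentiate term by term using power and sum rules:
f(x) = 8x^2 + 9x + 8
f'(x) = 16x + 9
Substitute x = 3:
f'(3) = 16 * 3 + 9
= 48 + 9
= 57

57


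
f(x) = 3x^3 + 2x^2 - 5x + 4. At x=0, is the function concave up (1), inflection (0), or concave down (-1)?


Concavity is determined by the sign of f''(x).
f(x) = 3x^3 + 2x^2 - 5x + 4
f'(x) = 9x^2 + 4x - 5
f''(x) = 18x + 4
f''(0) = 18 * 0 + 4
= 0 + 4
= 4
Since f''(0) > 0, the function is concave up (1)

1


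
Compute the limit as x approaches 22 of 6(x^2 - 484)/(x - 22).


Direct substitution gives 0/0, so we factor the numerator.
Factor: 6(x^2 - 484) = 6 * (x - 22)(x + 22)
Cancel the common factor (x - 22):
6(x^2 - 484)/(x - 22) = 6 * (x + 22)
Now substitute x = 22:
= 6 * (22 + 22) = 264

264


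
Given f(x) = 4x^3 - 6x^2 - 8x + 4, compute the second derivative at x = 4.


First derivative:
f'(x) = 12x^2 - 12x - 8
Second derivative:
f''(x) = 24x - 12
Substitute x = 4:
f''(4) = 24 * 4 - 12
= 96 - 12
= 84

84


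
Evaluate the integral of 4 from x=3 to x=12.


The integral of a constant k over [a, b] equals k * (b - a).
integral from 3 to 12 of 4 dx
= 4 * (12 - 3)
= 4 * 9
= 36

36


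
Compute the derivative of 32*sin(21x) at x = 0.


Apply the chain rule to differentiate 32*sin(21x):
d/dx [32*sin(21x)]
= 32 * cos(21x) * d/dx(21x)
= 32 * 21 * cos(21x)
= 672 * cos(21x)
Evaluate at x = 0:
= 672 * cos(0)
= 672 * 1
= 672

672


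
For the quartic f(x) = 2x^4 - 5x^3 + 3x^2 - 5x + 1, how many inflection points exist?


Inflection points occur where f''(x) = 0 and concavity changes.
f(x) = 2x^4 - 5x^3 + 3x^2 - 5x + 1
f'(x) = 8x^3 - 15x^2 + 6x - 5
f''(x) = 24x^2 - 30x + 6
This is a quadratic in x. Use the discriminant to count real roots.
Discriminant = (-30)^2 - 4 * 24 * 6
= 900 - 576
= 324
Since discriminant > 0, f''(x) = 0 has 2 distinct real solutions.
A quadratic with two distinct real roots changes sign at each root, so concavity changes at both.
Number of inflection points: 2

2


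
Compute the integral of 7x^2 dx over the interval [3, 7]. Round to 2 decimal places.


Find the antiderivative of 7x^2:
F(x) = 7/3 * x^3
Apply the Fundamental Theorem of Calculus:
F(7) - F(3)
= 7/3 * 7^3 - 7/3 * 3^3
= 7/3 * (343 - 27)
= 7/3 * 316
= 2212/3 ≈ 737.33

737.33


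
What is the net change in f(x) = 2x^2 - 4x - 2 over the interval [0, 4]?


Net change = f(b) - f(a)
f(x) = 2x^2 - 4x - 2
Compute f(4):
f(4) = 2 * 4^2 - 4 * 4 - 2
= 32 - 16 - 2
= 14
Compute f(0):
f(0) = 2 * 0^2 - 4 * 0 - 2
= 0 + 0 - 2
= -2
Net change = 14 - (-2) = 16

16


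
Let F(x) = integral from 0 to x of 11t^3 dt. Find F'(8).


By the Fundamental Theorem of Calculus (Part 1):
If F(x) = integral from 0 to x of f(t) dt, then F'(x) = f(x)
Here f(t) = 11t^3
So F'(x) = 11x^3
Evaluate at x = 8:
F'(8) = 11 * 8^3
= 11 * 512
= 5632

5632


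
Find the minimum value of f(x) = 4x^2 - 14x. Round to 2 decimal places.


For a quadratic f(x) = ax^2 + bx + c with a > 0, the minimum is at the vertex.
Vertex x-coordinate: x = -b/(2a)
x = -(-14) / (2 * 4)
x = 14/8 = 7/4
Substitute back to find the minimum value:
f(7/4) = 4 * (7/4)^2 - 14 * (7/4) + 0
= 49/4 - 49/2 + 0
= -49/4 = -12.25

-12.25


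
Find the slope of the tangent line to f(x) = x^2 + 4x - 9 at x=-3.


The slope of the tangent line equals f'(x) at the point.
f(x) = x^2 + 4x - 9
f'(x) = 2x + 4
At x = -3:
f'(-3) = 2 * (-3) + 4
= -6 + 4
= -2

-2


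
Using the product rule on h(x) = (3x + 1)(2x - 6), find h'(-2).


Let u(x) = 3x + 1 and v(x) = 2x - 6
u'(x) = 3
v'(x) = 2
Product rule: h'(x) = u'(x)*v(x) + u(x)*v'(x)
= 3 * (2x - 6) + (3x + 1) * 2
At x = -2:
u(-2) = 3 * (-2) + 1 = -5
v(-2) = 2 * (-2) - 6 = -10
h'(-2) = 3 * (-10) + (-5) * 2
= -30 - 10
= -40

-40


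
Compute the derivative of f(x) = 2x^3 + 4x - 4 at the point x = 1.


Differentiate f(x) = 2x^3 + 4x - 4 term by term:
f'(x) = 6x^2 + 4
Substitute x = 1:
f'(1) = 6 * 1^2 + 0 * 1 + 4
= 6 + 0 + 4
= 10

10


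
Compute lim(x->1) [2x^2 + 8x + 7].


Since polynomials are continuous, we use direct substitution.
lim(x->1) of 2x^2 + 8x + 7
= 2 * 1^2 + 8 * 1 + 7
= 2 + 8 + 7
= 17

17


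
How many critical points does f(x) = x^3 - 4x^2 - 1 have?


Find where f'(x) = 0:
f(x) = x^3 - 4x^2 - 1
f'(x) = 3x^2 - 8x
This is a quadratic in x. Use the discriminant to count real roots.
Discriminant = (-8)^2 - 4 * 3 * 0
= 64 - 0
= 64
Since discriminant > 0, f'(x) = 0 has 2 real solutions.
Number of critical points: 2

2


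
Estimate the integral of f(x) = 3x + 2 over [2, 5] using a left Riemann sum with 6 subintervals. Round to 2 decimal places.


Left Riemann sum uses left endpoints of each subinterval.
Interval: [2, 5], n = 6
dx = (5 - 2) / 6 = 1/2
Left endpoints: [2, 5/2, 3, 7/2, 4, 9/2]
f values: [8, 19/2, 11, 25/2, 14, 31/2]
Sum = dx * (sum of f values)
= 1/2 * 141/2
= 141/4 = 35.25

35.25


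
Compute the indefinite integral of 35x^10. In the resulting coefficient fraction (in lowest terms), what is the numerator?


Apply the power rule for integration:
integral of ax^n dx = a/(n+1) * x^(n+1) + C
integral of 35x^10 dx
= 35/11 * x^11 + C
The coefficient in lowest terms is 35/11, and its numerator is 35

35


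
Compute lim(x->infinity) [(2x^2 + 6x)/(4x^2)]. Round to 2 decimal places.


For limits at infinity with equal-degree polynomials,
we compare leading coefficients.
Numerator leading term: 2x^2
Denominator leading term: 4x^2
Divide both by x^2:
lim = (2 + 6/x) / (4)
As x -> infinity, the 1/x and 1/x^2 terms vanish:
= 2/4 = 1/2 = 0.50

0.50


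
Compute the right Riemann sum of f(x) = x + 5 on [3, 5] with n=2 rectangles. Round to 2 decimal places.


Right Riemann sum uses right endpoints of each subinterval.
Interval: [3, 5], n = 2
dx = (5 - 3) / 2 = 1
Right endpoints: [4, 5]
f values: [9, 10]
Sum = dx * (sum of f values)
= 1 * 19
= 19 = 19.00

19.00


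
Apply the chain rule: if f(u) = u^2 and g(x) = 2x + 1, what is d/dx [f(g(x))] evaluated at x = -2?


Using the chain rule: (f(g(x)))' = f'(g(x)) * g'(x)
First, find g(-2):
g(-2) = 2 * (-2) + 1 = -3
Next, f'(u) = 2u
And g'(x) = 2
So f'(g(-2)) * g'(-2)
= 2 * (-3) * 2
= -12

-12


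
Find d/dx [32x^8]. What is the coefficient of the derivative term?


We apply the power rule: d/dx [ax^n] = a*n * x^(n-1)
d/dx [32x^8]
= 32 * 8 * x^(8-1)
= 256x^7
The coefficient is 256

256


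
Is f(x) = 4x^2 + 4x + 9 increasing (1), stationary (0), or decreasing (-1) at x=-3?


Compute f'(x) to determine behavior:
f'(x) = 8x + 4
f'(-3) = 8 * (-3) + 4
= -24 + 4
= -20
Since f'(-3) < 0, the function is decreasing (-1)

-1


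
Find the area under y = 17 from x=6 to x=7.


The area under a constant function y = 17 is a rectangle.
Width = 7 - 6 = 1
Height = 17
Area = width * height
= 1 * 17
= 17

17


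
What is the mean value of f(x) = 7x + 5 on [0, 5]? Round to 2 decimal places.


Average value = 1/(b-a) * integral from a to b of f(x) dx
First compute the integral of 7x + 5:
F(x) = (7/2)x^2 + 5x
F(5) = 7/2 * 25 + 5 * 5 = 225/2
F(0) = 7/2 * 0 + 5 * 0 = 0
Integral = 225/2 - 0 = 225/2
Average = (225/2) / (5 - 0) = (225/2) / 5
= 45/2 = 22.50

22.50


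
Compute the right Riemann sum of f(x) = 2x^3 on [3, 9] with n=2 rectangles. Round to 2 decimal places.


Right Riemann sum uses right endpoints of each subinterval.
Interval: [3, 9], n = 2
dx = (9 - 3) / 2 = 3
Right endpoints: [6, 9]
f values: [432, 1458]
Sum = dx * (sum of f values)
= 3 * 1890
= 5670 = 5670.00

5670.00


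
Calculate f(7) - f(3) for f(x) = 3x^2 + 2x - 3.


Net change = f(b) - f(a)
f(x) = 3x^2 + 2x - 3
Compute f(7):
f(7) = 3 * 7^2 + 2 * 7 - 3
= 147 + 14 - 3
= 158
Compute f(3):
f(3) = 3 * 3^2 + 2 * 3 - 3
= 27 + 6 - 3
= 30
Net change = 158 - 30 = 128

128


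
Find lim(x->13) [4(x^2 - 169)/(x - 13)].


Direct substitution gives 0/0, so we factor the numerator.
Factor: 4(x^2 - 169) = 4 * (x - 13)(x + 13)
Cancel the common factor (x - 13):
4(x^2 - 169)/(x - 13) = 4 * (x + 13)
Now substitute x = 13:
= 4 * (13 + 13) = 104

104


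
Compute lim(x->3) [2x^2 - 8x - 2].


Since polynomials are continuous, we use direct substitution.
lim(x->3) of 2x^2 - 8x - 2
= 2 * 3^2 - 8 * 3 - 2
= 18 - 24 - 2
= -8

-8


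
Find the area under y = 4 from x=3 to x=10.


The area under a constant function y = 4 is a rectangle.
Width = 10 - 3 = 7
Height = 4
Area = width * height
= 7 * 4
= 28

28


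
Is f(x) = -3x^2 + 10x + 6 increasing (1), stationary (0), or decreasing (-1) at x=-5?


Compute f'(x) to determine behavior:
f'(x) = -6x + 10
f'(-5) = -6 * (-5) + 10
= 30 + 10
= 40
Since f'(-5) > 0, the function is increasing (1)

1


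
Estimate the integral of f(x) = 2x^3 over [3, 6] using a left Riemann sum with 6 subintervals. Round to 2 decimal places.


Left Riemann sum uses left endpoints of each subinterval.
Interval: [3, 6], n = 6
dx = (6 - 3) / 6 = 1/2
Left endpoints: [3, 7/2, 4, 9/2, 5, 11/2]
f values: [54, 343/4, 128, 729/4, 250, 1331/4]
Sum = dx * (sum of f values)
= 1/2 * 4131/4
= 4131/8 ≈ 516.38

516.38
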